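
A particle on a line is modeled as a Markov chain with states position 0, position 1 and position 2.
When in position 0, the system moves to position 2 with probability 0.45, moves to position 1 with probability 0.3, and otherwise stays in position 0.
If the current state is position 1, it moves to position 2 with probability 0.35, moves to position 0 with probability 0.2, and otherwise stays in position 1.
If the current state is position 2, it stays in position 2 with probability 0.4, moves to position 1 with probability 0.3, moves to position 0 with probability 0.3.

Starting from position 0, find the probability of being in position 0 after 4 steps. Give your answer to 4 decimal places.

0.2522

Propagate the distribution vector 4 steps from position 0.
After 0 steps: (1.0000, 0.0000, 0.0000)
After 1 step: (0.2500, 0.3000, 0.4500)
After 2 steps: (0.2575, 0.3450, 0.3975)
After 3 steps: (0.2526, 0.3518, 0.3956)
After 4 steps: (0.2522, 0.3528, 0.3950)
P(in position 0 after 4 steps) = 0.2522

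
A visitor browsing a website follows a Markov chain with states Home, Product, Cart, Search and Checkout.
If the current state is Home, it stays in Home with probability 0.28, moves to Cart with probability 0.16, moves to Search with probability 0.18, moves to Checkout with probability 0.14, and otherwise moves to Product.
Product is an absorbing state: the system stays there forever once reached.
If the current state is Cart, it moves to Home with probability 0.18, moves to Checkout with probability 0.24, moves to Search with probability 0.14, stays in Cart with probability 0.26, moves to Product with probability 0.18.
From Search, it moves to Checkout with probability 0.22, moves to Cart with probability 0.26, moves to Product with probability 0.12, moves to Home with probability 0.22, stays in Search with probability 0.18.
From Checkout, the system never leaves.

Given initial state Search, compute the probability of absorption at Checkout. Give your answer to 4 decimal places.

0.5621

Let h(s) be the probability of absorption at Checkout starting from transient state s. Then h(Checkout) = 1 and h(Product) = 0. By first-step analysis:
h(Home) = 0.28·h(Home) + 0.24·0 + 0.16·h(Cart) + 0.18·h(Search) + 0.14·1
h(Cart) = 0.18·h(Home) + 0.18·0 + 0.26·h(Cart) + 0.14·h(Search) + 0.24·1
h(Search) = 0.22·h(Home) + 0.12·0 + 0.26·h(Cart) + 0.18·h(Search) + 0.22·1
Solving: h(Home) = 0.4553, h(Cart) = 0.5414, h(Search) = 0.5621.
Starting from Search, the probability is 0.5621.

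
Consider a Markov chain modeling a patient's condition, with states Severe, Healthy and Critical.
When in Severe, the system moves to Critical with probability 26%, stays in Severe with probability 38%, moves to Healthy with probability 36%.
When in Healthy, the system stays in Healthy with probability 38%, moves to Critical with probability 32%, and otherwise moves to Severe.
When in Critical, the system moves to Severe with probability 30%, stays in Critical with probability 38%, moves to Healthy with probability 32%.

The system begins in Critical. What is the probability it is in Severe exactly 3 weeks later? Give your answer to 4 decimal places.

Propagate the distribution vector 3 weeks from Critical.
After 0 weeks: (0.0000, 0.0000, 1.0000)
After 1 week: (0.3000, 0.3200, 0.3800)
After 2 weeks: (0.3240, 0.3512, 0.3248)
After 3 weeks: (0.3259, 0.3540, 0.3200)
P(in Severe after 3 weeks) = 0.3259

0.3259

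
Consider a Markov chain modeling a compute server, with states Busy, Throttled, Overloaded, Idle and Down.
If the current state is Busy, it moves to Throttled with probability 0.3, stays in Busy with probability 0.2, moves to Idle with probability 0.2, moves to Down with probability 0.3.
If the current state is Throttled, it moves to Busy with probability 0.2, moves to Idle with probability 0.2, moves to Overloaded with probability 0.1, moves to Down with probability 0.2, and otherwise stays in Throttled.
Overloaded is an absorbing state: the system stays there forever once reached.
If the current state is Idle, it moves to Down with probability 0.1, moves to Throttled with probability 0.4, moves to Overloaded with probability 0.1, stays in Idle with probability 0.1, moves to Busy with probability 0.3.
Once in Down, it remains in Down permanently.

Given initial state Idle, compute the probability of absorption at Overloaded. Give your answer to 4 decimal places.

0.2935

Let h(s) be the probability of absorption at Overloaded starting from transient state s. Then h(Overloaded) = 1 and h(Down) = 0. By first-step analysis:
h(Busy) = 0.2·h(Busy) + 0.3·h(Throttled) + 0.2·h(Idle) + 0.3·0
h(Throttled) = 0.2·h(Busy) + 0.3·h(Throttled) + 0.1·1 + 0.2·h(Idle) + 0.2·0
h(Idle) = 0.3·h(Busy) + 0.4·h(Throttled) + 0.1·1 + 0.1·h(Idle) + 0.1·0
Solving: h(Busy) = 0.1774, h(Throttled) = 0.2774, h(Idle) = 0.2935.
Starting from Idle, the probability is 0.2935.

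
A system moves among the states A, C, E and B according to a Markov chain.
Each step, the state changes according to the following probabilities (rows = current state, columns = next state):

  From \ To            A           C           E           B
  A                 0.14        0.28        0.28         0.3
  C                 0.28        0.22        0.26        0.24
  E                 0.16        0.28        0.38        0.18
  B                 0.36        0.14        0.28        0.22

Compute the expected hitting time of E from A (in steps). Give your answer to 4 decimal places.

3.6309

Let t(s) be the expected number of steps to first reach E from state s, with t(E) = 0. Conditioning on the first step:
t(A) = 1 + 0.14·t(A) + 0.28·t(C) + 0.3·t(B)
t(C) = 1 + 0.28·t(A) + 0.22·t(C) + 0.24·t(B)
t(B) = 1 + 0.36·t(A) + 0.14·t(C) + 0.22·t(B)
Solving: t(A) = 3.6309, t(C) = 3.6999, t(B) = 3.6219.
Expected steps from A to E: 3.6309.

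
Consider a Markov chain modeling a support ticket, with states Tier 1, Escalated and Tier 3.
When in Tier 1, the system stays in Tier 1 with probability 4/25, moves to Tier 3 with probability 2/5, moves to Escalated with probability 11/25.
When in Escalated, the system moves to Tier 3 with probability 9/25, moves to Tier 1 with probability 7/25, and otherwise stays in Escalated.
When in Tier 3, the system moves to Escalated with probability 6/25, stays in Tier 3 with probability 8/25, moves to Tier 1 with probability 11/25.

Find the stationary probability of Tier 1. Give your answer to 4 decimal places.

Let the stationary distribution be π with π = πP and π_1 + π_2 + π_3 = 1.
π_1 = 0.16·π_1 + 0.28·π_2 + 0.44·π_3
π_2 = 0.44·π_1 + 0.36·π_2 + 0.24·π_3
Solving with the normalization constraint gives π = (0.3011, 0.3412, 0.3577).
So the stationary probability of Tier 1 is 0.3011.

0.3011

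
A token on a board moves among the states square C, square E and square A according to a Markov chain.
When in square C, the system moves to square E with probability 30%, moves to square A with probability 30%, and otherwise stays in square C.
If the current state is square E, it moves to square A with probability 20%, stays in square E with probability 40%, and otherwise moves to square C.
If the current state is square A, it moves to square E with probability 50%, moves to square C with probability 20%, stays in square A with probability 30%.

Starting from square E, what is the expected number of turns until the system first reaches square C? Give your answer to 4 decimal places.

2.8125

Let t(s) be the expected number of turns to first reach square C from state s, with t(square C) = 0. Conditioning on the first turn:
t(square E) = 1 + 0.4·t(square E) + 0.2·t(square A)
t(square A) = 1 + 0.5·t(square E) + 0.3·t(square A)
Solving: t(square E) = 2.8125, t(square A) = 3.4375.
Expected turns from square E to square C: 2.8125.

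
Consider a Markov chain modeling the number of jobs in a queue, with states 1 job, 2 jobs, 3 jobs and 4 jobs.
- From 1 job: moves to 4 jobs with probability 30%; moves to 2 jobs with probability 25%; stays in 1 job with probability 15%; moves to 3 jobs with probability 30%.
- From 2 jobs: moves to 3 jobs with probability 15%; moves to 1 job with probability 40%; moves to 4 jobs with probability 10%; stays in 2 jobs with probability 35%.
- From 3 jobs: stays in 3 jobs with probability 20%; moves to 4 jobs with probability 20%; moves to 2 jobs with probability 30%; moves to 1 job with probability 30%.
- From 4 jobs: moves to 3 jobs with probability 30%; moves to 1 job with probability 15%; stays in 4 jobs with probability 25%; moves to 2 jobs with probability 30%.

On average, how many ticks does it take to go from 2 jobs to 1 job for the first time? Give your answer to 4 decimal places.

2.8792

Let t(s) be the expected number of ticks to first reach 1 job from state s, with t(1 job) = 0. Conditioning on the first tick:
t(2 jobs) = 1 + 0.35·t(2 jobs) + 0.15·t(3 jobs) + 0.1·t(4 jobs)
t(3 jobs) = 1 + 0.3·t(2 jobs) + 0.2·t(3 jobs) + 0.2·t(4 jobs)
t(4 jobs) = 1 + 0.3·t(2 jobs) + 0.3·t(3 jobs) + 0.25·t(4 jobs)
Solving: t(2 jobs) = 2.8792, t(3 jobs) = 3.2788, t(4 jobs) = 3.7965.
Expected ticks from 2 jobs to 1 job: 2.8792.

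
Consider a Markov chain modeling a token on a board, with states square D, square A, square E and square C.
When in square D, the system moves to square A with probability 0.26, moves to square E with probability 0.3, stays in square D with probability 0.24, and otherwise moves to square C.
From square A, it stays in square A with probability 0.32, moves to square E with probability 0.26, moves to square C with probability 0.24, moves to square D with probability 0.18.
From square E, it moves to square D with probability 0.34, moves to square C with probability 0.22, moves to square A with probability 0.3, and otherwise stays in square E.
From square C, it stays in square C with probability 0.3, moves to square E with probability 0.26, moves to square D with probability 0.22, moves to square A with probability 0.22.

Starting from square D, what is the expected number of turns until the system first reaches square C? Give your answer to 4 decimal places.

Let t(s) be the expected number of turns to first reach square C from state s, with t(square C) = 0. Conditioning on the first turn:
t(square D) = 1 + 0.24·t(square D) + 0.26·t(square A) + 0.3·t(square E)
t(square A) = 1 + 0.18·t(square D) + 0.32·t(square A) + 0.26·t(square E)
t(square E) = 1 + 0.34·t(square D) + 0.3·t(square A) + 0.14·t(square E)
Solving: t(square D) = 4.6198, t(square A) = 4.4268, t(square E) = 4.5335.
Expected turns from square D to square C: 4.6198.

4.6198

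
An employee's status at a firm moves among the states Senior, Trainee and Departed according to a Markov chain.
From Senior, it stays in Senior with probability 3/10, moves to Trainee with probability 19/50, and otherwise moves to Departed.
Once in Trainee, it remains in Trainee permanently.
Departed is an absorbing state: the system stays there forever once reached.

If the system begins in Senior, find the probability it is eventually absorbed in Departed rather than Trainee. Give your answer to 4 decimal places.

0.4571

Let h(s) be the probability of absorption at Departed starting from transient state s. Then h(Departed) = 1 and h(Trainee) = 0. By first-step analysis:
h(Senior) = 0.3·h(Senior) + 0.38·0 + 0.32·1
Solving: h(Senior) = 0.4571.
Starting from Senior, the probability is 0.4571.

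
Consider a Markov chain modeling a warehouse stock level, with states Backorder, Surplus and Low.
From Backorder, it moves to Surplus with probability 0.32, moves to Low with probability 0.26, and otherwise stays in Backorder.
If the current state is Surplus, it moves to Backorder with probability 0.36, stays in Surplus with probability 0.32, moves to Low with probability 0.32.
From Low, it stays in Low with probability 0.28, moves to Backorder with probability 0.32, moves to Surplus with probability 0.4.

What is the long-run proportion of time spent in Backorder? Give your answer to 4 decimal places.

0.3708

Let the stationary distribution be π with π = πP and π_1 + π_2 + π_3 = 1.
π_1 = 0.42·π_1 + 0.36·π_2 + 0.32·π_3
π_2 = 0.32·π_1 + 0.32·π_2 + 0.4·π_3
Solving with the normalization constraint gives π = (0.3708, 0.3429, 0.2863).
So the stationary probability of Backorder is 0.3708.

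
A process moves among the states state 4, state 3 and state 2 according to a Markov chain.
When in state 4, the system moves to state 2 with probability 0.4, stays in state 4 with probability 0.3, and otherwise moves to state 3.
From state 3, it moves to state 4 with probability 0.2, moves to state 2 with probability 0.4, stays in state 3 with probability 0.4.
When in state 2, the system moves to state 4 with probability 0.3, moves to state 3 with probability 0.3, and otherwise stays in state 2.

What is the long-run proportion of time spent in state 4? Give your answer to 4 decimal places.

0.2667

Let the stationary distribution be π with π = πP and π_1 + π_2 + π_3 = 1.
π_1 = 0.3·π_1 + 0.2·π_2 + 0.3·π_3
π_2 = 0.3·π_1 + 0.4·π_2 + 0.3·π_3
Solving with the normalization constraint gives π = (0.2667, 0.3333, 0.4000).
So the stationary probability of state 4 is 0.2667.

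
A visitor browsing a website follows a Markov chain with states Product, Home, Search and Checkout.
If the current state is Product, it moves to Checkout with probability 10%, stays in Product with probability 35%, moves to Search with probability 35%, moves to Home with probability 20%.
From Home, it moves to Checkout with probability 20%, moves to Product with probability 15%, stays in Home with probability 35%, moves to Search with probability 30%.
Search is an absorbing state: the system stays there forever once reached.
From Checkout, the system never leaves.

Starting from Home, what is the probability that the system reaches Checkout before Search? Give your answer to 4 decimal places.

Let h(s) be the probability of absorption at Checkout starting from transient state s. Then h(Checkout) = 1 and h(Search) = 0. By first-step analysis:
h(Product) = 0.35·h(Product) + 0.2·h(Home) + 0.35·0 + 0.1·1
h(Home) = 0.15·h(Product) + 0.35·h(Home) + 0.3·0 + 0.2·1
Solving: h(Product) = 0.2675, h(Home) = 0.3694.
Starting from Home, the probability is 0.3694.

0.3694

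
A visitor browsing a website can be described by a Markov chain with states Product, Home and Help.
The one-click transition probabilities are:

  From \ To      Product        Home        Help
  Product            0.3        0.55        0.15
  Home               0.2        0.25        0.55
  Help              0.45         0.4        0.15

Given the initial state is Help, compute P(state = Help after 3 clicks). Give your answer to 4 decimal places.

0.3130

Propagate the distribution vector 3 clicks from Help.
After 0 clicks: (0.0000, 0.0000, 1.0000)
After 1 click: (0.4500, 0.4000, 0.1500)
After 2 clicks: (0.2825, 0.4075, 0.3100)
After 3 clicks: (0.3058, 0.3813, 0.3130)
P(in Help after 3 clicks) = 0.3130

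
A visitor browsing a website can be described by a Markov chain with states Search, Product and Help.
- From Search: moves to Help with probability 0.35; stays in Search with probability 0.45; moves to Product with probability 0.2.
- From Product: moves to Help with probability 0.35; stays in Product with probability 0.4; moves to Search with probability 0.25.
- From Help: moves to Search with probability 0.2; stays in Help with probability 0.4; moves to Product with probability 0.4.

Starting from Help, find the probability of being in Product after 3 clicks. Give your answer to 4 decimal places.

0.3460

Propagate the distribution vector 3 clicks from Help.
After 0 clicks: (0.0000, 0.0000, 1.0000)
After 1 click: (0.2000, 0.4000, 0.4000)
After 2 clicks: (0.2700, 0.3600, 0.3700)
After 3 clicks: (0.2855, 0.3460, 0.3685)
P(in Product after 3 clicks) = 0.3460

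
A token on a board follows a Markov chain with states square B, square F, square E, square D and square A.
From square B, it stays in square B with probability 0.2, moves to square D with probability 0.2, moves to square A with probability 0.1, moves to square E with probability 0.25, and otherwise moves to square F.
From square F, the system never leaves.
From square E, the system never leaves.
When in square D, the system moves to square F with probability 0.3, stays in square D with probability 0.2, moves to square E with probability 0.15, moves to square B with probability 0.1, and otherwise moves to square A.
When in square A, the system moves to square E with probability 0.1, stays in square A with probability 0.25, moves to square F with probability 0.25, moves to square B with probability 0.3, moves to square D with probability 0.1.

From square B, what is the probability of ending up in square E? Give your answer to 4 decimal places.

0.4463

Let h(s) be the probability of absorption at square E starting from transient state s. Then h(square E) = 1 and h(square F) = 0. By first-step analysis:
h(square B) = 0.2·h(square B) + 0.25·0 + 0.25·1 + 0.2·h(square D) + 0.1·h(square A)
h(square D) = 0.1·h(square B) + 0.3·0 + 0.15·1 + 0.2·h(square D) + 0.25·h(square A)
h(square A) = 0.3·h(square B) + 0.25·0 + 0.1·1 + 0.1·h(square D) + 0.25·h(square A)
Solving: h(square B) = 0.4463, h(square D) = 0.3556, h(square A) = 0.3593.
Starting from square B, the probability is 0.4463.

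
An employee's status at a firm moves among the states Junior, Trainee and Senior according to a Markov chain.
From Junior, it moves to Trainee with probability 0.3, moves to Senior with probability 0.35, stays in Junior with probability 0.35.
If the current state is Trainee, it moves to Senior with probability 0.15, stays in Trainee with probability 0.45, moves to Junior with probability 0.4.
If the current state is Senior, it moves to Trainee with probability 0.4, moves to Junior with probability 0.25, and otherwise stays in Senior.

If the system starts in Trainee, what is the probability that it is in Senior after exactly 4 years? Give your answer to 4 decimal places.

Propagate the distribution vector 4 years from Trainee.
After 0 years: (0.0000, 1.0000, 0.0000)
After 1 year: (0.4000, 0.4500, 0.1500)
After 2 years: (0.3575, 0.3825, 0.2600)
After 3 years: (0.3431, 0.3834, 0.2735)
After 4 years: (0.3418, 0.3849, 0.2733)
P(in Senior after 4 years) = 0.2733

0.2733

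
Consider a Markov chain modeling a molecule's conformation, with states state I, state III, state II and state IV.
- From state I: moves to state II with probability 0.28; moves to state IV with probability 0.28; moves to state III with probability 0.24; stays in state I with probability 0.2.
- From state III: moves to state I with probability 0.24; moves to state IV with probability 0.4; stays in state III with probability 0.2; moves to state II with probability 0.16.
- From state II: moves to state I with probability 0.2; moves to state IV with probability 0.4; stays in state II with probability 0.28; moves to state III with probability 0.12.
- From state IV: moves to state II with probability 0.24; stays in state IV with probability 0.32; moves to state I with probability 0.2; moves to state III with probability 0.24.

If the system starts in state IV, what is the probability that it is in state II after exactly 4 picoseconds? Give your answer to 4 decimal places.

Propagate the distribution vector 4 picoseconds from state IV.
After 0 picoseconds: (0.0000, 0.0000, 0.0000, 1.0000)
After 1 picosecond: (0.2000, 0.2400, 0.2400, 0.3200)
After 2 picoseconds: (0.2096, 0.2016, 0.2384, 0.3504)
After 3 picoseconds: (0.2081, 0.2033, 0.2418, 0.3468)
After 4 picoseconds: (0.2081, 0.2029, 0.2417, 0.3473)
P(in state II after 4 picoseconds) = 0.2417

0.2417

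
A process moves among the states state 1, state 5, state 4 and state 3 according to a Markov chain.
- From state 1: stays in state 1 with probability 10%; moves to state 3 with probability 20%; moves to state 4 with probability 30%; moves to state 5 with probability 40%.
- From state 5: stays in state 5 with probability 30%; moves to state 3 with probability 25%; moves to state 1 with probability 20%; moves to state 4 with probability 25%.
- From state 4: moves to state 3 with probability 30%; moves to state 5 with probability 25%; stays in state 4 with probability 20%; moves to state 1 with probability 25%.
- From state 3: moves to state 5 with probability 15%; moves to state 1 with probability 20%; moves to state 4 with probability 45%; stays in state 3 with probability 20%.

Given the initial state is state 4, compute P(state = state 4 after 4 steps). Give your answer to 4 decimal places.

Propagate the distribution vector 4 steps from state 4.
After 0 steps: (0.0000, 0.0000, 1.0000, 0.0000)
After 1 step: (0.2500, 0.2500, 0.2000, 0.3000)
After 2 steps: (0.1850, 0.2700, 0.3125, 0.2325)
After 3 steps: (0.1971, 0.2680, 0.2901, 0.2448)
After 4 steps: (0.1948, 0.2685, 0.2943, 0.2424)
P(in state 4 after 4 steps) = 0.2943

0.2943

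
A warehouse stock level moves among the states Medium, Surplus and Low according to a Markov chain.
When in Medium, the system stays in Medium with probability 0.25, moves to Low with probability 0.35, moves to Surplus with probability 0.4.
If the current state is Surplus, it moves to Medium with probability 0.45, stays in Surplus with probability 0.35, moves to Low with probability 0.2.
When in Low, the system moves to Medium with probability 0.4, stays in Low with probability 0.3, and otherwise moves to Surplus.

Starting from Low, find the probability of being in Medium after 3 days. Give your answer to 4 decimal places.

Propagate the distribution vector 3 days from Low.
After 0 days: (0.0000, 0.0000, 1.0000)
After 1 day: (0.4000, 0.3000, 0.3000)
After 2 days: (0.3550, 0.3550, 0.2900)
After 3 days: (0.3645, 0.3533, 0.2823)
P(in Medium after 3 days) = 0.3645

0.3645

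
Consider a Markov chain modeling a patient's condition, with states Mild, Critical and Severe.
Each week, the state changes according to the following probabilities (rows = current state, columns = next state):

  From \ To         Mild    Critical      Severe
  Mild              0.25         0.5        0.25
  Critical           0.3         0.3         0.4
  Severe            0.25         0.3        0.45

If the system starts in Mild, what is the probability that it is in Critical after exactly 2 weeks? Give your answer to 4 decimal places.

Sum over the intermediate state after 1 week:
P = P(Mild→Mild)·P(Mild→Critical) + P(Mild→Critical)·P(Critical→Critical) + P(Mild→Severe)·P(Severe→Critical)
  = 0.25×0.5 + 0.5×0.3 + 0.25×0.3
  = 0.1250 + 0.1500 + 0.0750 = 0.3500

0.3500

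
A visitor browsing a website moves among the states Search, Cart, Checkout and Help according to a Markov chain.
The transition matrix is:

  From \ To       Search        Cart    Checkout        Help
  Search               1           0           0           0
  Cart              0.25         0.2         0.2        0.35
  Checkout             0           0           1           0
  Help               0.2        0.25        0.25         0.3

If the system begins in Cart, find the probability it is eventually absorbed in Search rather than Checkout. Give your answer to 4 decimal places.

Let h(s) be the probability of absorption at Search starting from transient state s. Then h(Search) = 1 and h(Checkout) = 0. By first-step analysis:
h(Cart) = 0.25·1 + 0.2·h(Cart) + 0.2·0 + 0.35·h(Help)
h(Help) = 0.2·1 + 0.25·h(Cart) + 0.25·0 + 0.3·h(Help)
Solving: h(Cart) = 0.5185, h(Help) = 0.4709.
Starting from Cart, the probability is 0.5185.

0.5185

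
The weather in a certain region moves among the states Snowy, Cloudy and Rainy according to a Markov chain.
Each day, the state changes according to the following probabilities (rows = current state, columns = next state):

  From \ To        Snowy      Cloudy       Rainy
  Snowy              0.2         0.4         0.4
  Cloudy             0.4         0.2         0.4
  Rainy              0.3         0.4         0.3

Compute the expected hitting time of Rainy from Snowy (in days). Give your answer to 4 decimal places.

2.5000

Let t(s) be the expected number of days to first reach Rainy from state s, with t(Rainy) = 0. Conditioning on the first day:
t(Snowy) = 1 + 0.2·t(Snowy) + 0.4·t(Cloudy)
t(Cloudy) = 1 + 0.4·t(Snowy) + 0.2·t(Cloudy)
Solving: t(Snowy) = 2.5000, t(Cloudy) = 2.5000.
Expected days from Snowy to Rainy: 2.5000.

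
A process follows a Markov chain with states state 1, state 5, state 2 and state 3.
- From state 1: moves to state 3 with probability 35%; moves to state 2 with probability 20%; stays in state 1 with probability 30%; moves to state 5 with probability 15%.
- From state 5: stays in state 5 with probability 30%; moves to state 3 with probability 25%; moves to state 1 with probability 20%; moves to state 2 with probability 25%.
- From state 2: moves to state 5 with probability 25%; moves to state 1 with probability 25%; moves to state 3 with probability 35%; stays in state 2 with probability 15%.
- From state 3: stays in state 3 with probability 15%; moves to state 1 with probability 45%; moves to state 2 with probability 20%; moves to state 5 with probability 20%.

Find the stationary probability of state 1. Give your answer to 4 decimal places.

0.3094

Let the stationary distribution be π with π = πP and π_1 + π_2 + π_3 + π_4 = 1.
π_1 = 0.3·π_1 + 0.2·π_2 + 0.25·π_3 + 0.45·π_4
π_2 = 0.15·π_1 + 0.3·π_2 + 0.25·π_3 + 0.2·π_4
π_3 = 0.2·π_1 + 0.25·π_2 + 0.15·π_3 + 0.2·π_4
Solving with the normalization constraint gives π = (0.3094, 0.2162, 0.2008, 0.2737).
So the stationary probability of state 1 is 0.3094.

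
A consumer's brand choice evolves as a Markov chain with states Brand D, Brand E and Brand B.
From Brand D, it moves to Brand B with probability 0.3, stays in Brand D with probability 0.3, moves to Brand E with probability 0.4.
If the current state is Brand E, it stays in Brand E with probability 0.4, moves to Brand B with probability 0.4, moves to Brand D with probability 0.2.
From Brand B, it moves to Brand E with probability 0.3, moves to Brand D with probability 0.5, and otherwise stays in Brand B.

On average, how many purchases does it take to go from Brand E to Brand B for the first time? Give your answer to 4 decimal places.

Let t(s) be the expected number of purchases to first reach Brand B from state s, with t(Brand B) = 0. Conditioning on the first purchase:
t(Brand D) = 1 + 0.3·t(Brand D) + 0.4·t(Brand E)
t(Brand E) = 1 + 0.2·t(Brand D) + 0.4·t(Brand E)
Solving: t(Brand D) = 2.9412, t(Brand E) = 2.6471.
Expected purchases from Brand E to Brand B: 2.6471.

2.6471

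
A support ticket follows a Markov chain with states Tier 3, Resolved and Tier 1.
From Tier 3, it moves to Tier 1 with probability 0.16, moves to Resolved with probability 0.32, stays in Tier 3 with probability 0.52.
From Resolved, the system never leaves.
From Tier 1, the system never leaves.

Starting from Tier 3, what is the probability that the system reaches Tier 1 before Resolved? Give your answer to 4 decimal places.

0.3333

Let h(s) be the probability of absorption at Tier 1 starting from transient state s. Then h(Tier 1) = 1 and h(Resolved) = 0. By first-step analysis:
h(Tier 3) = 0.52·h(Tier 3) + 0.32·0 + 0.16·1
Solving: h(Tier 3) = 0.3333.
Starting from Tier 3, the probability is 0.3333.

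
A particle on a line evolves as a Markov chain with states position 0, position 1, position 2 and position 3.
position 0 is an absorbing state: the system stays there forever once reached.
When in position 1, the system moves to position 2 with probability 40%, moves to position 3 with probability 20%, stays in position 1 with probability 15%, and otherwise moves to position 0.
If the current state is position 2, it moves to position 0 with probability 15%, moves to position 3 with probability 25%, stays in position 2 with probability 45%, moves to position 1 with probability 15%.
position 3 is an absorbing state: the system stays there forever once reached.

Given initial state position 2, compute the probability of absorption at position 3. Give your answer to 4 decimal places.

Let h(s) be the probability of absorption at position 3 starting from transient state s. Then h(position 3) = 1 and h(position 0) = 0. By first-step analysis:
h(position 1) = 0.25·0 + 0.15·h(position 1) + 0.4·h(position 2) + 0.2·1
h(position 2) = 0.15·0 + 0.15·h(position 1) + 0.45·h(position 2) + 0.25·1
Solving: h(position 1) = 0.5153, h(position 2) = 0.5951.
Starting from position 2, the probability is 0.5951.

0.5951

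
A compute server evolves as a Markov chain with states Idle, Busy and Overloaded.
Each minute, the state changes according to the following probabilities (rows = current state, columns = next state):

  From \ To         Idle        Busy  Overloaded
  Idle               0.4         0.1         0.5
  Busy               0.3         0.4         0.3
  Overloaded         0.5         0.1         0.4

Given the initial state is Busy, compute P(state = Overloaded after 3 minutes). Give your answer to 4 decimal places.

0.4170

Propagate the distribution vector 3 minutes from Busy.
After 0 minutes: (0.0000, 1.0000, 0.0000)
After 1 minute: (0.3000, 0.4000, 0.3000)
After 2 minutes: (0.3900, 0.2200, 0.3900)
After 3 minutes: (0.4170, 0.1660, 0.4170)
P(in Overloaded after 3 minutes) = 0.4170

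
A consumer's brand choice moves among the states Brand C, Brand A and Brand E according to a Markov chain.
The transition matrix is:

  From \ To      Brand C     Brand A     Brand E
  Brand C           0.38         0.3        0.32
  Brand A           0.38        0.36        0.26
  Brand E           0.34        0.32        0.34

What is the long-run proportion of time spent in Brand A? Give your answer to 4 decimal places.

Let the stationary distribution be π with π = πP and π_1 + π_2 + π_3 = 1.
π_1 = 0.38·π_1 + 0.38·π_2 + 0.34·π_3
π_2 = 0.3·π_1 + 0.36·π_2 + 0.32·π_3
Solving with the normalization constraint gives π = (0.3677, 0.3257, 0.3066).
So the stationary probability of Brand A is 0.3257.

0.3257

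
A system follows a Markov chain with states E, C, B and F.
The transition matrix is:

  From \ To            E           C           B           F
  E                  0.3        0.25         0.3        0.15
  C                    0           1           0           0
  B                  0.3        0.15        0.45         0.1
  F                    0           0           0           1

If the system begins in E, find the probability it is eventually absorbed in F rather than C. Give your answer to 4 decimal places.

Let h(s) be the probability of absorption at F starting from transient state s. Then h(F) = 1 and h(C) = 0. By first-step analysis:
h(E) = 0.3·h(E) + 0.25·0 + 0.3·h(B) + 0.15·1
h(B) = 0.3·h(E) + 0.15·0 + 0.45·h(B) + 0.1·1
Solving: h(E) = 0.3814, h(B) = 0.3898.
Starting from E, the probability is 0.3814.

0.3814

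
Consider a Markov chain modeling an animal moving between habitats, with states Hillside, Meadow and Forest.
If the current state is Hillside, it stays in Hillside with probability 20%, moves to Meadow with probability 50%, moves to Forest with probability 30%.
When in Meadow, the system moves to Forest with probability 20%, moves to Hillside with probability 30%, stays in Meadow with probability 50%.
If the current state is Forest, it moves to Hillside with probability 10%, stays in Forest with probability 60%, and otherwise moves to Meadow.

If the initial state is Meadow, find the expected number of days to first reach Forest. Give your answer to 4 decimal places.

Let t(s) be the expected number of days to first reach Forest from state s, with t(Forest) = 0. Conditioning on the first day:
t(Hillside) = 1 + 0.2·t(Hillside) + 0.5·t(Meadow)
t(Meadow) = 1 + 0.3·t(Hillside) + 0.5·t(Meadow)
Solving: t(Hillside) = 4.0000, t(Meadow) = 4.4000.
Expected days from Meadow to Forest: 4.4000.

4.4000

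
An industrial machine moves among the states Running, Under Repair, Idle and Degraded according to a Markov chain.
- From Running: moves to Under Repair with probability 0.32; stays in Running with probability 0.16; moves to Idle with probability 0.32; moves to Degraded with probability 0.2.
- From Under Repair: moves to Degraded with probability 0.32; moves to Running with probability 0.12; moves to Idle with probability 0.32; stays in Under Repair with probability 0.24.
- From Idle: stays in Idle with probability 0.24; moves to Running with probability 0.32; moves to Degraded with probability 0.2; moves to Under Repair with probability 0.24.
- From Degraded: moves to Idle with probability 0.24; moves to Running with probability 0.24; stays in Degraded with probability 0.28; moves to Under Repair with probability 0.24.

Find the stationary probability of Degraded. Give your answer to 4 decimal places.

0.2509

Let the stationary distribution be π with π = πP and π_1 + π_2 + π_3 + π_4 = 1.
π_1 = 0.16·π_1 + 0.12·π_2 + 0.32·π_3 + 0.24·π_4
π_2 = 0.32·π_1 + 0.24·π_2 + 0.24·π_3 + 0.24·π_4
π_3 = 0.32·π_1 + 0.32·π_2 + 0.24·π_3 + 0.24·π_4
Solving with the normalization constraint gives π = (0.2142, 0.2571, 0.2777, 0.2509).
So the stationary probability of Degraded is 0.2509.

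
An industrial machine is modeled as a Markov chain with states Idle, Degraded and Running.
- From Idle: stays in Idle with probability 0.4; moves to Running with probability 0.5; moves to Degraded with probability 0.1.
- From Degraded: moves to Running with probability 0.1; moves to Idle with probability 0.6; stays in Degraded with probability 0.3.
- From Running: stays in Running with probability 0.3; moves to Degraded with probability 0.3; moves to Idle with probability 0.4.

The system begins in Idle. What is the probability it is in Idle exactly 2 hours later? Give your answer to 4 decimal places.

0.4200

Sum over the intermediate state after 1 hour:
P = P(Idle→Idle)·P(Idle→Idle) + P(Idle→Degraded)·P(Degraded→Idle) + P(Idle→Running)·P(Running→Idle)
  = 0.4×0.4 + 0.1×0.6 + 0.5×0.4
  = 0.1600 + 0.0600 + 0.2000 = 0.4200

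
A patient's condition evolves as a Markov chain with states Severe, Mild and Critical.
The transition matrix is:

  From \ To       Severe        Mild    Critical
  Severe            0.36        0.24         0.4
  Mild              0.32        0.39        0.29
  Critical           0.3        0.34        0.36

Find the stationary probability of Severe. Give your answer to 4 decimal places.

Let the stationary distribution be π with π = πP and π_1 + π_2 + π_3 = 1.
π_1 = 0.36·π_1 + 0.32·π_2 + 0.3·π_3
π_2 = 0.24·π_1 + 0.39·π_2 + 0.34·π_3
Solving with the normalization constraint gives π = (0.3260, 0.3236, 0.3504).
So the stationary probability of Severe is 0.3260.

0.3260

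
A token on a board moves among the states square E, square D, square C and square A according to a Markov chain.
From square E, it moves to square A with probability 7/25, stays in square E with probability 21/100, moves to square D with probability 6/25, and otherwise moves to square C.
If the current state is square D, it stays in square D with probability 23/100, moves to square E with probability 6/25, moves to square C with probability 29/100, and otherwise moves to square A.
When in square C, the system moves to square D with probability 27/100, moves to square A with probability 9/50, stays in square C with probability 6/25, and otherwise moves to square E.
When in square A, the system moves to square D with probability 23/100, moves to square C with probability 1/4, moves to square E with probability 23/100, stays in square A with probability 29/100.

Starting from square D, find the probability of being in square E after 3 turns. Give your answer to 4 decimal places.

0.2483

Propagate the distribution vector 3 turns from square D.
After 0 turns: (0.0000, 1.0000, 0.0000, 0.0000)
After 1 turn: (0.2400, 0.2300, 0.2900, 0.2400)
After 2 turns: (0.2507, 0.2440, 0.2611, 0.2442)
After 3 turns: (0.2483, 0.2430, 0.2622, 0.2466)
P(in square E after 3 turns) = 0.2483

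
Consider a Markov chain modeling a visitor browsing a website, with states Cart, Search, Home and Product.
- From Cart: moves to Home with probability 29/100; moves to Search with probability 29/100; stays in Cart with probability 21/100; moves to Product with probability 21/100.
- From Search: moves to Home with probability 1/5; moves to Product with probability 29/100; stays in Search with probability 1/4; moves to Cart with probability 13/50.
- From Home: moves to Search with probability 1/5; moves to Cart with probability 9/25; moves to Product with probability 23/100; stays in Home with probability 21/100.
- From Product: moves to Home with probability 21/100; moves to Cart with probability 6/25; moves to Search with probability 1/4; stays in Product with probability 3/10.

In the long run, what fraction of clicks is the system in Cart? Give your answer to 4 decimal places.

0.2645

Let the stationary distribution be π with π = πP and π_1 + π_2 + π_3 + π_4 = 1.
π_1 = 0.21·π_1 + 0.26·π_2 + 0.36·π_3 + 0.24·π_4
π_2 = 0.29·π_1 + 0.25·π_2 + 0.2·π_3 + 0.25·π_4
π_3 = 0.29·π_1 + 0.2·π_2 + 0.21·π_3 + 0.21·π_4
Solving with the normalization constraint gives π = (0.2645, 0.2491, 0.2287, 0.2577).
So the stationary probability of Cart is 0.2645.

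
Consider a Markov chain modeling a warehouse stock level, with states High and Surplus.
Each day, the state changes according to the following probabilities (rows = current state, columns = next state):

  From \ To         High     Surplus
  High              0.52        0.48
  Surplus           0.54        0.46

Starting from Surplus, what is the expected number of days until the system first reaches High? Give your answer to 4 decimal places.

1.8519

Let t(s) be the expected number of days to first reach High from state s, with t(High) = 0. Conditioning on the first day:
t(Surplus) = 1 + 0.46·t(Surplus)
Solving: t(Surplus) = 1.8519.
Expected days from Surplus to High: 1.8519.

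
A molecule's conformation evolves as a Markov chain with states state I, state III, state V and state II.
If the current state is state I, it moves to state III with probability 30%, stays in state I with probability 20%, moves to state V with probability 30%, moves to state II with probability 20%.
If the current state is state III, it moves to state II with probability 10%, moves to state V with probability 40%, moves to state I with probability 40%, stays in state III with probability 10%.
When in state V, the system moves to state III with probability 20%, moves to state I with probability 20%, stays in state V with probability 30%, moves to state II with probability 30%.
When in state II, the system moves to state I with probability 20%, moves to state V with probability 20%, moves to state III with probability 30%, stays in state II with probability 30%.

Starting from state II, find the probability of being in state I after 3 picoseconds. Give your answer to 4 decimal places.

Propagate the distribution vector 3 picoseconds from state II.
After 0 picoseconds: (0.0000, 0.0000, 0.0000, 1.0000)
After 1 picosecond: (0.2000, 0.3000, 0.2000, 0.3000)
After 2 picoseconds: (0.2600, 0.2200, 0.3000, 0.2200)
After 3 picoseconds: (0.2440, 0.2260, 0.3000, 0.2300)
P(in state I after 3 picoseconds) = 0.2440

0.2440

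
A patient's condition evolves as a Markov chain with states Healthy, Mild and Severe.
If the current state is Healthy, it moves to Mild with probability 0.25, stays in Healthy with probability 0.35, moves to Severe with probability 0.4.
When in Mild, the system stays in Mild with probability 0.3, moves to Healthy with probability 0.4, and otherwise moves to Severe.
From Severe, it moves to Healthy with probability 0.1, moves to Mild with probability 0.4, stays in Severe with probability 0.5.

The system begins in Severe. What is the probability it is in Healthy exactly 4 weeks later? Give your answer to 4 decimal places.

0.2648

Propagate the distribution vector 4 weeks from Severe.
After 0 weeks: (0.0000, 0.0000, 1.0000)
After 1 week: (0.1000, 0.4000, 0.5000)
After 2 weeks: (0.2450, 0.3450, 0.4100)
After 3 weeks: (0.2648, 0.3288, 0.4065)
After 4 weeks: (0.2648, 0.3274, 0.4078)
P(in Healthy after 4 weeks) = 0.2648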